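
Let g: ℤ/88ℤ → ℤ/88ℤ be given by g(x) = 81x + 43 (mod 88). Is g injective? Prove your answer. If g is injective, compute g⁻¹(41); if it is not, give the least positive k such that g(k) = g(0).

Recall that g is injective when g(s) = g(t) forces s = t.
If g(s) = g(t), then 81s ≡ 81t (mod 88). Because gcd(81, 88) = 1, we may cancel 81 to get s ≡ t (mod 88).
Thus g is injective.
We now compute 81⁻¹ mod 88 explicitly. Euclid's algorithm: 88 = 1·81 + 7, 81 = 11·7 + 4, 7 = 1·4 + 3, 4 = 1·3 + 1; back-substituting gives 1 = 25·81 − 23·88, so 81⁻¹ ≡ 25 (mod 88).
Since g is injective, we compute g⁻¹(41): solve 81x + 43 ≡ 41 (mod 88), i.e. 81x ≡ 86 (mod 88).
Multiplying by 81⁻¹ = 25 gives x ≡ 25·86 = 2150 = 24·88 + 38 ≡ 38 (mod 88).
Check: g(38) = 81·38 + 43 = 3121 = 35·88 + 41 ≡ 41 (mod 88).

38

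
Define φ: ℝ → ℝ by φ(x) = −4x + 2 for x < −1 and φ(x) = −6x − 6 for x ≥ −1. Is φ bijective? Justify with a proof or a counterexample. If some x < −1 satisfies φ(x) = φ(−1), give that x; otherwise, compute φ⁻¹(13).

Both pieces are strictly decreasing (slopes −4 and −6), so each is injective on its own interval.
The left piece maps (−∞, −1) onto (6, ∞); the right piece maps [−1, ∞) onto (−∞, 0].
The images leave a gap (6 has no preimage), so φ is not surjective, hence not bijective.
Because the two images are disjoint, no x < −1 has φ(x) = φ(−1), so we compute φ⁻¹(13): 13 lies in (6, ∞), so solve −4x + 2 = 13: x = (13 − 2)/(−4) = −11/4.

-11/4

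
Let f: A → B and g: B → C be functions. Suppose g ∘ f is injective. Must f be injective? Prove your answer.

Suppose f(u) = f(v). Applying g: (g ∘ f)(u) = (g ∘ f)(v). Since g ∘ f is injective, u = v. Therefore f is injective.

injective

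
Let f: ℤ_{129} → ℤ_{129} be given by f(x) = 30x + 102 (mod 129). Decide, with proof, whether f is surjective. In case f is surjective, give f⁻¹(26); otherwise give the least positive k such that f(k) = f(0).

43

Since gcd(30, 129) = 3, we have 30x ≡ 0 (mod 3) for all x, so f(x) ≡ 0 (mod 3).
But 1 ≢ 0 (mod 3), so 1 ∈ ℤ_{129} has no preimage. So f is not surjective.
Since f is not surjective, we find the least positive k with f(k) = f(0): this means 30k ≡ 0 (mod 129), i.e. 129 ∣ 30k. Since gcd(30, 129) = 3, dividing through by 3 this holds exactly when 43 ∣ 10k, and as gcd(10, 43) = 1, exactly when 43 ∣ k.
The smallest positive such k is 43.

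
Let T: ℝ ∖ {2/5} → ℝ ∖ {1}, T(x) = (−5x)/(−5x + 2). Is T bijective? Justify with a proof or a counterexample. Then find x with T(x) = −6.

12/35

Suppose T(a) = T(b). Cross-multiplying: (−5a)(−5b + 2) = (−5b)(−5a + 2).
Expanding both sides and cancelling the symmetric terms leaves −10·(a − b) = 0. Since −10 ≠ 0, a = b. Hence T is injective.
For any y ≠ 1, solving y(−5x + 2) = −5x for x gives a well-defined x ≠ 2/5. So T is surjective.
Therefore T is bijective.
Solving T(x) = −6: cross-multiplying gives −5x = −6(−5x + 2), which rearranges to −35x = −12, so x = 12/35.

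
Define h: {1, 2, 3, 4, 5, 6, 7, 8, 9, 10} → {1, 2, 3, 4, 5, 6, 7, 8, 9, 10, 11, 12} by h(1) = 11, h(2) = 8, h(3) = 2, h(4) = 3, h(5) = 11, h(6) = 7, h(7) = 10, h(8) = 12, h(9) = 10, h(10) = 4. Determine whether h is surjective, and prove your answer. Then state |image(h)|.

No element maps to 1, so h is not surjective.
The image of h is {2, 3, 4, 7, 8, 10, 11, 12}, which has 8 elements.

8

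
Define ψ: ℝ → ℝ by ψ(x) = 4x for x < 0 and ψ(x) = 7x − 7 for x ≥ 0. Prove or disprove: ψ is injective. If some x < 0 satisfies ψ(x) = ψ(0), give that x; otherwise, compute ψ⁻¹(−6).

Both pieces are strictly increasing (slopes 4 and 7), so each is injective on its own interval.
The left piece maps (−∞, 0) onto (−∞, 0); the right piece maps [0, ∞) onto [−7, ∞).
These images overlap. In particular ψ(0) = −7 (right piece), and solving 4x = −7 on the left piece gives x = −7/4 < 0.
So ψ(−7/4) = ψ(0) with −7/4 ≠ 0, and ψ is not injective. This x = −7/4 is the requested value below 0.

-7/4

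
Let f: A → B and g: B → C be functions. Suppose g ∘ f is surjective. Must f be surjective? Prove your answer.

No. Take A = {0, 1, 2}, B = {0, 1, 2, 3, 4, 5}, C = {0}, f(a) = 0 for every a ∈ A, and g(b) = 0 for every b ∈ B.
Then g ∘ f is surjective onto {0}, but 5 ∈ B has no preimage under f, so f is not surjective.

not surjective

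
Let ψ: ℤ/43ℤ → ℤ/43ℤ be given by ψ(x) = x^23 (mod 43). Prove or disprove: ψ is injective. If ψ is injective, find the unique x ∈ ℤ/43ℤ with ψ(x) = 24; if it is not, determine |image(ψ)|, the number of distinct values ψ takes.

14

Since 43 is prime, the nonzero elements of ℤ/43ℤ form a cyclic group of order 42.
As gcd(23, 42) = 1, raising to the 23rd power is a bijection on this group: if u^23 ≡ v^23 then (uv^{−1})^23 = 1, and the only element of order dividing gcd(23, 42) = 1 is 1, so u = v.
With ψ(0) = 0 this makes ψ injective on all of ℤ/43ℤ, hence bijective (finite equal-size domain and codomain). In particular ψ is injective.
Since ψ is injective, we find the preimage of 24. The inverse of x ↦ x^23 on (ℤ/43ℤ)^× is x ↦ x^11, because 23·11 = 253 = 6·42 + 1 ≡ 1 (mod 42) and x^{42} = 1 for x ≠ 0 (Fermat). So ψ⁻¹(24) = 24^11 mod 43.
Repeated squaring mod 43: 24^1 ≡ 24, 24^2 ≡ 24² = 576 ≡ 17, 24^4 ≡ 17² = 289 ≡ 31, 24^8 ≡ 31² = 961 ≡ 15. Since 11 = 8 + 2 + 1, 24^11 ≡ 15·17·24: 15·17 = 255 ≡ 40, then 40·24 = 960 ≡ 14. So 24^11 ≡ 14 (mod 43).
Hence ψ⁻¹(24) = 14.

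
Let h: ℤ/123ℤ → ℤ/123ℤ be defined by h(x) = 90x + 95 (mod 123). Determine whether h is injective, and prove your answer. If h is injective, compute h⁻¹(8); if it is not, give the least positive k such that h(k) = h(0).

We have gcd(90, 123) = 3 > 1. Taking s = 0 and t = 41: h(0) = 95 and h(41) = 90·41 + 95 = 3785 ≡ 95 (mod 123).
So h(0) = h(41) while 0 ≠ 41, therefore h is not injective.
Since h is not injective, we find the least positive k with h(k) = h(0): this means 90k ≡ 0 (mod 123), i.e. 123 ∣ 90k. Since gcd(90, 123) = 3, dividing through by 3 this holds exactly when 41 ∣ 30k, and as gcd(30, 41) = 1, exactly when 41 ∣ k.
The smallest positive such k is 41.

41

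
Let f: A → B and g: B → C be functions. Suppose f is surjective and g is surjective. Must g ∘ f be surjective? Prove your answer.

surjective

Let c ∈ C. Since g is surjective, there is b ∈ B with g(b) = c. Since f is surjective, there is a ∈ A with f(a) = b.
Then (g ∘ f)(a) = g(b) = c. Hence g ∘ f is surjective.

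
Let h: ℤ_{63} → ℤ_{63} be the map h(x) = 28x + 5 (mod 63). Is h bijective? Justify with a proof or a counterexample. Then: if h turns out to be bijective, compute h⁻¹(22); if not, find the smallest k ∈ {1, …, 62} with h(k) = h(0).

We have gcd(28, 63) = 7 > 1. Taking s = 0 and t = 9: h(0) = 5 and h(9) = 28·9 + 5 = 257 ≡ 5 (mod 63).
So h(0) = h(9) while 0 ≠ 9, therefore h is not injective, hence not bijective.
Since h is not bijective, we find the least positive k with h(k) = h(0): this means 28k ≡ 0 (mod 63), i.e. 63 ∣ 28k. Since gcd(28, 63) = 7, dividing through by 7 this holds exactly when 9 ∣ 4k, and as gcd(4, 9) = 1, exactly when 9 ∣ k.
The smallest positive such k is 9.

9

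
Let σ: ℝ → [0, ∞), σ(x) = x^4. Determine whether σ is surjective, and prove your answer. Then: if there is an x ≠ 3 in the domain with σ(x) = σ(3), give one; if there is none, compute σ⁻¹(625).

For any y ∈ [0, ∞), x = y^{1/4} ∈ ℝ satisfies x^4 = y, so σ is surjective.
For the follow-up, such an x exists: taking x = −3 ∈ ℝ gives σ(−3) = 81 = σ(3) with −3 ≠ 3.

-3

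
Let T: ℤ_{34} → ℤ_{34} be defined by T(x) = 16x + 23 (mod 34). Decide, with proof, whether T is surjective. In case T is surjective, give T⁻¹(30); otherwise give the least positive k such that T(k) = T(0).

Recall that T is surjective if every y in the codomain equals T(x) for some x in the domain.
Since gcd(16, 34) = 2, we have 16x ≡ 0 (mod 2) for all x, so T(x) ≡ 1 (mod 2).
But 0 ≢ 1 (mod 2), so 0 ∈ ℤ_{34} has no preimage. So T is not surjective.
Since T is not surjective, we find the least positive k with T(k) = T(0): this means 16k ≡ 0 (mod 34), i.e. 34 ∣ 16k. Since gcd(16, 34) = 2, dividing through by 2 this holds exactly when 17 ∣ 8k, and as gcd(8, 17) = 1, exactly when 17 ∣ k.
The smallest positive such k is 17.

17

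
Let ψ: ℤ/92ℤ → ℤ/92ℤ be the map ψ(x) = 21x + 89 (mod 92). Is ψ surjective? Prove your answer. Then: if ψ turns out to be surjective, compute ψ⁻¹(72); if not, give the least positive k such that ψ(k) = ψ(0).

Recall that surjectivity means every element of the codomain has a preimage under ψ.
Since gcd(21, 92) = 1, 21 is invertible modulo 92. Euclid's algorithm: 92 = 4·21 + 8, 21 = 2·8 + 5, 8 = 1·5 + 3, 5 = 1·3 + 2, 3 = 1·2 + 1; back-substituting gives 1 = 57·21 − 13·92, so 21⁻¹ ≡ 57 (mod 92).
For any y ∈ ℤ/92ℤ, x = 57(y − 89) mod 92 satisfies ψ(x) = 21·57(y − 89) + 89 ≡ y (since 21·57 ≡ 1 mod 92). So every y has a preimage.
Therefore ψ is surjective.
Since ψ is surjective, we compute ψ⁻¹(72): solve 21x + 89 ≡ 72 (mod 92), i.e. 21x ≡ 75 (mod 92).
Multiplying by 21⁻¹ = 57 gives x ≡ 57·75 = 4275 = 46·92 + 43 ≡ 43 (mod 92).
Check: ψ(43) = 21·43 + 89 = 992 = 10·92 + 72 ≡ 72 (mod 92).

43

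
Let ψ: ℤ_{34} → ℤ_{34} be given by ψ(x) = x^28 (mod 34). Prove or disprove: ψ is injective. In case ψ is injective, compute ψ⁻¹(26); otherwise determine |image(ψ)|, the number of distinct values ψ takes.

ψ(3): Repeated squaring mod 34: 3^1 ≡ 3, 3^2 ≡ 3² = 9, 3^4 ≡ 9² = 81 ≡ 13, 3^8 ≡ 13² = 169 ≡ 33, 3^16 ≡ 33² = 1089 ≡ 1. Since 28 = 16 + 8 + 4, 3^28 ≡ 1·33·13: 1·33 = 33, then 33·13 = 429 ≡ 21. So 3^28 ≡ 21 (mod 34).
ψ(5): Repeated squaring mod 34: 5^1 ≡ 5, 5^2 ≡ 5² = 25, 5^4 ≡ 25² = 625 ≡ 13, 5^8 ≡ 13² = 169 ≡ 33, 5^16 ≡ 33² = 1089 ≡ 1. Since 28 = 16 + 8 + 4, 5^28 ≡ 1·33·13: 1·33 = 33, then 33·13 = 429 ≡ 21. So 5^28 ≡ 21 (mod 34).
So ψ(3) = ψ(5) = 21 while 3 ≠ 5, so ψ is not injective.
Since ψ is not injective, we determine |image(ψ)|. Computing x^28 mod 34 for each x (by repeated squaring, reducing mod 34 at every step), the values ψ(0), ψ(1), …, ψ(33) are: 0, 1, 16, 21, 18, 21, 30, 13, 16, 33, 30, 13, 4, 1, 4, 33, 18, 17, 18, 33, 4, 1, 4, 13, 30, 33, 16, 13, 30, 21, 18, 21, 16, 1.
The distinct values are {0, 1, 4, 13, 16, 17, 18, 21, 30, 33}; there are 10 of them.

10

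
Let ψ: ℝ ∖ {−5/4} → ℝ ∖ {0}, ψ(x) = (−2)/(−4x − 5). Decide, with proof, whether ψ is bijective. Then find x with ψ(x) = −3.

-17/12

Suppose ψ(x_1) = ψ(x_2). Cross-multiplying: (−2)(−4x_2 − 5) = (−2)(−4x_1 − 5).
Expanding both sides and cancelling the symmetric terms leaves −8·(x_1 − x_2) = 0. Since −8 ≠ 0, x_1 = x_2. Hence ψ is injective.
For any y ≠ 0, solving y(−4x − 5) = −2 for x gives a well-defined x ≠ −5/4. So ψ is surjective.
So ψ is bijective.
Solving ψ(x) = −3: cross-multiplying gives −2 = −3(−4x − 5), which rearranges to −12x = 17, so x = −17/12.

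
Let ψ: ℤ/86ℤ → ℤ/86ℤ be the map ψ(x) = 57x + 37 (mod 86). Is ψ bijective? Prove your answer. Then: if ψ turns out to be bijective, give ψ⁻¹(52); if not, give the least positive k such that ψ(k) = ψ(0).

Suppose ψ(s) = ψ(t) in ℤ/86ℤ. Then 57s + 37 ≡ 57t + 37 (mod 86), hence 57(s − t) ≡ 0 (mod 86).
Since gcd(57, 86) = 1, 57 is invertible modulo 86, so s − t ≡ 0 (mod 86), i.e. s = t.
We now compute 57⁻¹ mod 86 explicitly. Euclid's algorithm: 86 = 1·57 + 29, 57 = 1·29 + 28, 29 = 1·28 + 1; back-substituting gives 1 = 83·57 − 55·86, so 57⁻¹ ≡ 83 (mod 86).
Then y ↦ 83(y − 37) is a two-sided inverse to ψ, so every y ∈ ℤ/86ℤ has a preimage.
Hence ψ is bijective.
Since ψ is bijective, we compute ψ⁻¹(52): solve 57x + 37 ≡ 52 (mod 86), i.e. 57x ≡ 15 (mod 86).
Multiplying by 57⁻¹ = 83 gives x ≡ 83·15 = 1245 = 14·86 + 41 ≡ 41 (mod 86).
Check: ψ(41) = 57·41 + 37 = 2374 = 27·86 + 52 ≡ 52 (mod 86).

41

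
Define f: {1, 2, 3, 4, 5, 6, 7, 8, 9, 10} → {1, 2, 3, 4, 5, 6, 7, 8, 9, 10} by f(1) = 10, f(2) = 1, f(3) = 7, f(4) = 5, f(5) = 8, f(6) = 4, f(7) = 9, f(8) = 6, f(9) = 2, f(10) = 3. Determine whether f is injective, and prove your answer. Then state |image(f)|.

10

The values f(1), …, f(10) are 10, 1, 7, 5, 8, 4, 9, 6, 2, 3 — all distinct.
So f(a) = f(b) only when a = b, and f is injective.
The image of f is {1, 2, 3, 4, 5, 6, 7, 8, 9, 10}, which has 10 elements.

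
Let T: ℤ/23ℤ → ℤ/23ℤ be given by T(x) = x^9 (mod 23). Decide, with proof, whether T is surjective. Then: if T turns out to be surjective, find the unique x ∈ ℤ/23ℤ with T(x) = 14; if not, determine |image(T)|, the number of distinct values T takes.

Since 23 is prime, the nonzero elements of ℤ/23ℤ form a cyclic group of order 22.
As gcd(9, 22) = 1, raising to the 9th power is a bijection on this group: if a^9 ≡ b^9 then (ab^{−1})^9 = 1, and the only element of order dividing gcd(9, 22) = 1 is 1, so a = b.
With T(0) = 0 this makes T injective on all of ℤ/23ℤ, hence bijective (finite equal-size domain and codomain). In particular T is surjective.
Since T is surjective, we find the preimage of 14. The inverse of x ↦ x^9 on (ℤ/23ℤ)^× is x ↦ x^5, because 9·5 = 45 = 2·22 + 1 ≡ 1 (mod 22) and x^{22} = 1 for x ≠ 0 (Fermat). So T⁻¹(14) = 14^5 mod 23.
Repeated squaring mod 23: 14^1 ≡ 14, 14^2 ≡ 14² = 196 ≡ 12, 14^4 ≡ 12² = 144 ≡ 6. Since 5 = 4 + 1, 14^5 ≡ 6·14: 6·14 = 84 ≡ 15. So 14^5 ≡ 15 (mod 23).
Hence T⁻¹(14) = 15.

15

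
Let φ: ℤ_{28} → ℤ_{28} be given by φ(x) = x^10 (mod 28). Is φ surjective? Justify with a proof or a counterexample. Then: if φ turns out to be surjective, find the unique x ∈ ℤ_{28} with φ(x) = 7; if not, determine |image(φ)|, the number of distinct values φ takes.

φ(6): Repeated squaring mod 28: 6^1 ≡ 6, 6^2 ≡ 6² = 36 ≡ 8, 6^4 ≡ 8² = 64 ≡ 8, 6^8 ≡ 8² = 64 ≡ 8. Since 10 = 8 + 2, 6^10 ≡ 8·8: 8·8 = 64 ≡ 8. So 6^10 ≡ 8 (mod 28).
φ(8): Repeated squaring mod 28: 8^1 ≡ 8, 8^2 ≡ 8² = 64 ≡ 8, 8^4 ≡ 8² = 64 ≡ 8, 8^8 ≡ 8² = 64 ≡ 8. Since 10 = 8 + 2, 8^10 ≡ 8·8: 8·8 = 64 ≡ 8. So 8^10 ≡ 8 (mod 28).
So φ(6) = φ(8) = 8 while 6 ≠ 8, so φ is not injective.
A non-injective map from the 28-element set ℤ_{28} to itself takes at most 27 distinct values, so it cannot be surjective. Thus φ is not surjective.
Since φ is not surjective, we determine |image(φ)|. Computing x^10 mod 28 for each x (by repeated squaring, reducing mod 28 at every step), the values φ(0), φ(1), …, φ(27) are: 0, 1, 16, 25, 4, 9, 8, 21, 8, 9, 4, 25, 16, 1, 0, 1, 16, 25, 4, 9, 8, 21, 8, 9, 4, 25, 16, 1.
The distinct values are {0, 1, 4, 8, 9, 16, 21, 25}; there are 8 of them.

8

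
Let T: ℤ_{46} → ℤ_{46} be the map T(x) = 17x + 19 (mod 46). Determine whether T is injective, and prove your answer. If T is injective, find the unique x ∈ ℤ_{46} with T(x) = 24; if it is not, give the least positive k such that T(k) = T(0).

3

Recall: T is injective if T(s) = T(t) implies s = t.
If T(s) = T(t), then 17s ≡ 17t (mod 46). Because gcd(17, 46) = 1, we may cancel 17 to get s ≡ t (mod 46).
Thus T is injective.
We now compute 17⁻¹ mod 46 explicitly. Euclid's algorithm: 46 = 2·17 + 12, 17 = 1·12 + 5, 12 = 2·5 + 2, 5 = 2·2 + 1; back-substituting gives 1 = 19·17 − 7·46, so 17⁻¹ ≡ 19 (mod 46).
Since T is injective, we find T⁻¹(24): we need 17x ≡ 24 − 19 ≡ 5 (mod 46). Using 17⁻¹ = 19: x ≡ 19·5 = 95 = 2·46 + 3, so x = 3.
Check: T(3) = 17·3 + 19 = 70 = 1·46 + 24 ≡ 24 (mod 46).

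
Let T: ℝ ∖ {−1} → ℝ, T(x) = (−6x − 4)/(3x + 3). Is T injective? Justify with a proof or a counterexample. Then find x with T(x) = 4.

-8/9

Suppose T(x_1) = T(x_2). Cross-multiplying: (−6x_1 − 4)(3x_2 + 3) = (−6x_2 − 4)(3x_1 + 3).
Expanding both sides and cancelling the symmetric terms leaves −6·(x_1 − x_2) = 0. Since −6 ≠ 0, x_1 = x_2. Hence T is injective.
Solving T(x) = 4: cross-multiplying gives −6x − 4 = 4(3x + 3), which rearranges to −18x = 16, so x = −8/9.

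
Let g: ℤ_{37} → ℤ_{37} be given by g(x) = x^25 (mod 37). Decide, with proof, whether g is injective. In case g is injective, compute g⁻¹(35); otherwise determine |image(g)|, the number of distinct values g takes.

22

Since 37 is prime, the nonzero elements of ℤ_{37} form a cyclic group of order 36.
As gcd(25, 36) = 1, raising to the 25th power is a bijection on this group: if x_1^25 ≡ x_2^25 then (x_1x_2^{−1})^25 = 1, and the only element of order dividing gcd(25, 36) = 1 is 1, so x_1 = x_2.
With g(0) = 0 this makes g injective on all of ℤ_{37}, hence bijective (finite equal-size domain and codomain). In particular g is injective.
Since g is injective, we find the preimage of 35. The inverse of x ↦ x^25 on (ℤ_{37})^× is x ↦ x^13, because 25·13 = 325 = 9·36 + 1 ≡ 1 (mod 36) and x^{36} = 1 for x ≠ 0 (Fermat). So g⁻¹(35) = 35^13 mod 37.
Repeated squaring mod 37: 35^1 ≡ 35, 35^2 ≡ 35² = 1225 ≡ 4, 35^4 ≡ 4² = 16, 35^8 ≡ 16² = 256 ≡ 34. Since 13 = 8 + 4 + 1, 35^13 ≡ 34·16·35: 34·16 = 544 ≡ 26, then 26·35 = 910 ≡ 22. So 35^13 ≡ 22 (mod 37).
Hence g⁻¹(35) = 22.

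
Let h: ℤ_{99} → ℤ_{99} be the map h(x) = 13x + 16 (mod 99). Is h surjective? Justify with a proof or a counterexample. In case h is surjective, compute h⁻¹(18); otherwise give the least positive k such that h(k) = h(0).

23

Recall that h is surjective if every y in the codomain equals h(x) for some x in the domain.
Since gcd(13, 99) = 1, 13 is invertible modulo 99. Euclid's algorithm: 99 = 7·13 + 8, 13 = 1·8 + 5, 8 = 1·5 + 3, 5 = 1·3 + 2, 3 = 1·2 + 1; back-substituting gives 1 = 61·13 − 8·99, so 13⁻¹ ≡ 61 (mod 99).
Then y ↦ 61(y − 16) is a two-sided inverse to h, so every y ∈ ℤ_{99} has a preimage.
Therefore h is surjective.
Since h is surjective, we compute h⁻¹(18): solve 13x + 16 ≡ 18 (mod 99), i.e. 13x ≡ 2 (mod 99).
Multiplying by 13⁻¹ = 61 gives x ≡ 61·2 = 122 = 1·99 + 23 ≡ 23 (mod 99).
Check: h(23) = 13·23 + 16 = 315 = 3·99 + 18 ≡ 18 (mod 99).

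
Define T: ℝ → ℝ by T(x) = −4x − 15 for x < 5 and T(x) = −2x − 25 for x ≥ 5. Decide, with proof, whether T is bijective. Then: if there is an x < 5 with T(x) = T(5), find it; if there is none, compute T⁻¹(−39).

7

Both pieces are strictly decreasing (slopes −4 and −2), so each is injective on its own interval.
The left piece maps (−∞, 5) onto (−35, ∞); the right piece maps [5, ∞) onto (−∞, −35].
Since −35 = −35, the images partition ℝ: T is injective and surjective, hence bijective.
Because the two images are disjoint, no x < 5 has T(x) = T(5), so we compute T⁻¹(−39): −39 lies in (−∞, −35], so solve −2x − 25 = −39: x = (−39 + 25)/(−2) = 7.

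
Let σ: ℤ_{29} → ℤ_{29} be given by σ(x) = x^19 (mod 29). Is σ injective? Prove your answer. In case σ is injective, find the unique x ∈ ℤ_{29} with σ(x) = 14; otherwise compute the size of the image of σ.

18

Since 29 is prime, the nonzero elements of ℤ_{29} form a cyclic group of order 28.
As gcd(19, 28) = 1, raising to the 19th power is a bijection on this group: if x_1^19 ≡ x_2^19 then (x_1x_2^{−1})^19 = 1, and the only element of order dividing gcd(19, 28) = 1 is 1, so x_1 = x_2.
With σ(0) = 0 this makes σ injective on all of ℤ_{29}, hence bijective (finite equal-size domain and codomain). In particular σ is injective.
Since σ is injective, we find the preimage of 14. The inverse of x ↦ x^19 on (ℤ_{29})^× is x ↦ x^3, because 19·3 = 57 = 2·28 + 1 ≡ 1 (mod 28) and x^{28} = 1 for x ≠ 0 (Fermat). So σ⁻¹(14) = 14^3 mod 29.
Repeated squaring mod 29: 14^1 ≡ 14, 14^2 ≡ 14² = 196 ≡ 22. Since 3 = 2 + 1, 14^3 ≡ 22·14: 22·14 = 308 ≡ 18. So 14^3 ≡ 18 (mod 29).
Hence σ⁻¹(14) = 18.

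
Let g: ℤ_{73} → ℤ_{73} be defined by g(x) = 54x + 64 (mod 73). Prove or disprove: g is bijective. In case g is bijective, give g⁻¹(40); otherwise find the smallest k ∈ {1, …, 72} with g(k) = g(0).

32

Recall: g is injective if g(s) = g(t) implies s = t.
If g(s) = g(t), then 54s ≡ 54t (mod 73). Because gcd(54, 73) = 1, we may cancel 54 to get s ≡ t (mod 73).
We now compute 54⁻¹ mod 73 explicitly. Euclid's algorithm: 73 = 1·54 + 19, 54 = 2·19 + 16, 19 = 1·16 + 3, 16 = 5·3 + 1; back-substituting gives 1 = 23·54 − 17·73, so 54⁻¹ ≡ 23 (mod 73).
For any y ∈ ℤ_{73}, x = 23(y − 64) mod 73 satisfies g(x) = 54·23(y − 64) + 64 ≡ y (since 54·23 ≡ 1 mod 73). So every y has a preimage.
Therefore g is bijective.
Since g is bijective, we compute g⁻¹(40): solve 54x + 64 ≡ 40 (mod 73), i.e. 54x ≡ 49 (mod 73).
Multiplying by 54⁻¹ = 23 gives x ≡ 23·49 = 1127 = 15·73 + 32 ≡ 32 (mod 73).
Check: g(32) = 54·32 + 64 = 1792 = 24·73 + 40 ≡ 40 (mod 73).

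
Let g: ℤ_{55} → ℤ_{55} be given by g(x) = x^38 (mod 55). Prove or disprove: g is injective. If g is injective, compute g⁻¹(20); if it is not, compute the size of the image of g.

g(3): Repeated squaring mod 55: 3^1 ≡ 3, 3^2 ≡ 3² = 9, 3^4 ≡ 9² = 81 ≡ 26, 3^8 ≡ 26² = 676 ≡ 16, 3^16 ≡ 16² = 256 ≡ 36, 3^32 ≡ 36² = 1296 ≡ 31. Since 38 = 32 + 4 + 2, 3^38 ≡ 31·26·9: 31·26 = 806 ≡ 36, then 36·9 = 324 ≡ 49. So 3^38 ≡ 49 (mod 55).
g(8): Repeated squaring mod 55: 8^1 ≡ 8, 8^2 ≡ 8² = 64 ≡ 9, 8^4 ≡ 9² = 81 ≡ 26, 8^8 ≡ 26² = 676 ≡ 16, 8^16 ≡ 16² = 256 ≡ 36, 8^32 ≡ 36² = 1296 ≡ 31. Since 38 = 32 + 4 + 2, 8^38 ≡ 31·26·9: 31·26 = 806 ≡ 36, then 36·9 = 324 ≡ 49. So 8^38 ≡ 49 (mod 55).
So g(3) = g(8) = 49 while 3 ≠ 8, therefore g is not injective.
Since g is not injective, we determine |image(g)|. Computing x^38 mod 55 for each x (by repeated squaring, reducing mod 55 at every step), the values g(0), g(1), …, g(54) are: 0, 1, 14, 49, 31, 15, 26, 9, 49, 36, 45, 11, 34, 14, 16, 20, 26, 4, 9, 16, 25, 1, 44, 34, 36, 5, 31, 4, 4, 31, 5, 36, 34, 44, 1, 25, 16, 9, 4, 26, 20, 16, 14, 34, 11, 45, 36, 49, 9, 26, 15, 31, 49, 14, 1.
The distinct values are {0, 1, 4, 5, 9, 11, 14, 15, 16, 20, 25, 26, 31, 34, 36, 44, 45, 49}; there are 18 of them.

18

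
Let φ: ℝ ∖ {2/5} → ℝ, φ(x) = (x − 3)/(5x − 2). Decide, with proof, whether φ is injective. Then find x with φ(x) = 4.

5/19

Suppose φ(s) = φ(t). Cross-multiplying: (s − 3)(5t − 2) = (t − 3)(5s − 2).
Expanding both sides and cancelling the symmetric terms leaves 13·(s − t) = 0. Since 13 ≠ 0, s = t. Thus φ is injective.
Solving φ(x) = 4: cross-multiplying gives x − 3 = 4(5x − 2), which rearranges to −19x = −5, so x = 5/19.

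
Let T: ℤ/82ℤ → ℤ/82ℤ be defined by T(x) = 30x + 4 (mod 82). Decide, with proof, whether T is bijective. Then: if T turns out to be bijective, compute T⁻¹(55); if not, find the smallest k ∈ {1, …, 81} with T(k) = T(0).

41

Recall: T is injective when T(u) = T(v) forces u = v.
We have gcd(30, 82) = 2 > 1. Taking u = 0 and v = 41: T(0) = 4 and T(41) = 30·41 + 4 = 1234 ≡ 4 (mod 82).
So T(0) = T(41) while 0 ≠ 41, thus T is not injective, hence not bijective.
Since T is not bijective, we find the least positive k with T(k) = T(0): this means 30k ≡ 0 (mod 82), i.e. 82 ∣ 30k. Since gcd(30, 82) = 2, dividing through by 2 this holds exactly when 41 ∣ 15k, and as gcd(15, 41) = 1, exactly when 41 ∣ k.
The smallest positive such k is 41.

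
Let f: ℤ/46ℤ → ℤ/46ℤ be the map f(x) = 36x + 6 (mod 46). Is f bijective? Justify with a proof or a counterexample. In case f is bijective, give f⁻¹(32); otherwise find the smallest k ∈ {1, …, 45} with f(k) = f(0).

Recall: f is injective when f(x_1) = f(x_2) forces x_1 = x_2.
We have gcd(36, 46) = 2 > 1. Taking x_1 = 0 and x_2 = 23: f(0) = 6 and f(23) = 36·23 + 6 = 834 ≡ 6 (mod 46).
So f(0) = f(23) while 0 ≠ 23, thus f is not injective, hence not bijective.
Since f is not bijective, we find the least positive k with f(k) = f(0): this means 36k ≡ 0 (mod 46), i.e. 46 ∣ 36k. Since gcd(36, 46) = 2, dividing through by 2 this holds exactly when 23 ∣ 18k, and as gcd(18, 23) = 1, exactly when 23 ∣ k.
The smallest positive such k is 23.

23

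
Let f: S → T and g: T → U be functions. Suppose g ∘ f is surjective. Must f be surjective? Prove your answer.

not surjective

No. Take S = {0}, T = {0, 1, 2, 3}, U = {0}, f(a) = 0 for every a ∈ S, and g(b) = 0 for every b ∈ T.
Then g ∘ f is surjective onto {0}, but 3 ∈ T has no preimage under f, so f is not surjective.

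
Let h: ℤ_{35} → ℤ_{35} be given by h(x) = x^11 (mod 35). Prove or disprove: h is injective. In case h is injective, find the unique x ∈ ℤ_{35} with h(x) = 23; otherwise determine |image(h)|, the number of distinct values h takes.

Computing x^11 mod 35 for each x (by repeated squaring, reducing mod 35 at every step), the values h(0), h(1), …, h(34) are: 0, 1, 18, 12, 9, 10, 6, 28, 22, 4, 5, 16, 3, 27, 14, 15, 11, 33, 2, 24, 20, 21, 8, 32, 19, 30, 31, 13, 7, 29, 25, 26, 23, 17, 34.
Every element of ℤ_{35} appears exactly once in this list, so h is a bijection, and in particular injective.
Since h is injective, we read off the preimage of 23 from the same table: h(32) = 23, so h⁻¹(23) = 32.

32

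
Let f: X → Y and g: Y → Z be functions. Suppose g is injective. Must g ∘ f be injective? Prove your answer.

not injective

No. Take X = {0, 1}, Y = Z = {0, 1, 2}, f(0) = f(1) = 0, and g = identity (injective).
Then (g ∘ f)(0) = (g ∘ f)(1) = 0 with 0 ≠ 1, so g ∘ f is not injective.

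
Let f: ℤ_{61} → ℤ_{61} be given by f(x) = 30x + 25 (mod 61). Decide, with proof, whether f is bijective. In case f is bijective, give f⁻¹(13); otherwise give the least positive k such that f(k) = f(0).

24

If f(u) = f(v), then 30u ≡ 30v (mod 61). Because gcd(30, 61) = 1, we may cancel 30 to get u ≡ v (mod 61).
We now compute 30⁻¹ mod 61 explicitly. Euclid's algorithm: 61 = 2·30 + 1; back-substituting gives 1 = 59·30 − 29·61, so 30⁻¹ ≡ 59 (mod 61).
For any y ∈ ℤ_{61}, x = 59(y − 25) mod 61 satisfies f(x) = 30·59(y − 25) + 25 ≡ y (since 30·59 ≡ 1 mod 61). So every y has a preimage.
So f is bijective.
Since f is bijective, we compute f⁻¹(13): solve 30x + 25 ≡ 13 (mod 61), i.e. 30x ≡ 49 (mod 61).
Multiplying by 30⁻¹ = 59 gives x ≡ 59·49 = 2891 = 47·61 + 24 ≡ 24 (mod 61).
Check: f(24) = 30·24 + 25 = 745 = 12·61 + 13 ≡ 13 (mod 61).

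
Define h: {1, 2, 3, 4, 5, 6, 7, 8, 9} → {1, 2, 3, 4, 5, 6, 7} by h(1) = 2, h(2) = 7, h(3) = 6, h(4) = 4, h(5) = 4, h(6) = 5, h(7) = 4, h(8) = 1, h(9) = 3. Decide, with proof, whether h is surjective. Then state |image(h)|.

7

Every element of the codomain has a preimage: 1 = h(8), 2 = h(1), 3 = h(9), 4 = h(4), 5 = h(6), 6 = h(3), 7 = h(2).
Thus h is surjective.
The image of h is {1, 2, 3, 4, 5, 6, 7}, which has 7 elements.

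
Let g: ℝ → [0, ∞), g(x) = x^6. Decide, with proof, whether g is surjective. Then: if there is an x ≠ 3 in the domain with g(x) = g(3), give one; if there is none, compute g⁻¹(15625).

-3

For any y ∈ [0, ∞), x = y^{1/6} ∈ ℝ satisfies x^6 = y, so g is surjective.
For the follow-up, such an x exists: taking x = −3 ∈ ℝ gives g(−3) = 729 = g(3) with −3 ≠ 3.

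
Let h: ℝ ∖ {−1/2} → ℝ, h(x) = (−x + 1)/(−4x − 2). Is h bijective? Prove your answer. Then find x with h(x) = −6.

-11/25

If h(x) = 1/4, cross-multiplying gives −4(−x + 1) = −1(−4x − 2), which simplifies to −4 = 2 — false.  So 1/4 has no preimage and h is not surjective.
Therefore h is not bijective.
Solving h(x) = −6: cross-multiplying gives −x + 1 = −6(−4x − 2), which rearranges to −25x = 11, so x = −11/25.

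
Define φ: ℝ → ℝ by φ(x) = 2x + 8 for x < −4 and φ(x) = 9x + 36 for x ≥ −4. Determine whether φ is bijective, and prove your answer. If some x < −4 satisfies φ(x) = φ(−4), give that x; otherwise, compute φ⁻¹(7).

Both pieces are strictly increasing (slopes 2 and 9), so each is injective on its own interval.
The left piece maps (−∞, −4) onto (−∞, 0); the right piece maps [−4, ∞) onto [0, ∞).
Since 0 = 0, the images partition ℝ: φ is injective and surjective, hence bijective.
Because the two images are disjoint, no x < −4 has φ(x) = φ(−4), so we compute φ⁻¹(7): 7 lies in [0, ∞), so solve 9x + 36 = 7: x = (7 − 36)/9 = −29/9.

-29/9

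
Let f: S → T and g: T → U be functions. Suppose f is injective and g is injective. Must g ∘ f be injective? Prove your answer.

Suppose (g ∘ f)(x_1) = (g ∘ f)(x_2), i.e. g(f(x_1)) = g(f(x_2)).
Since g is injective, f(x_1) = f(x_2). Since f is injective, x_1 = x_2. Thus g ∘ f is injective.

injective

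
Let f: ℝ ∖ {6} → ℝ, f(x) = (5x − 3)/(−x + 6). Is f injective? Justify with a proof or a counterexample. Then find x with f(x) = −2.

Suppose f(x_1) = f(x_2). Cross-multiplying: (5x_1 − 3)(−x_2 + 6) = (5x_2 − 3)(−x_1 + 6).
Expanding both sides and cancelling the symmetric terms leaves 27·(x_1 − x_2) = 0. Since 27 ≠ 0, x_1 = x_2. Hence f is injective.
Solving f(x) = −2: cross-multiplying gives 5x − 3 = −2(−x + 6), which rearranges to 3x = −9, so x = −3.

-3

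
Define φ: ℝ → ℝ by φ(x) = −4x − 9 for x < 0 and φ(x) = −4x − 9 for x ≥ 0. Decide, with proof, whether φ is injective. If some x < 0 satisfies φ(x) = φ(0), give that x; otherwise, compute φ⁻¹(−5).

-1

Both pieces are strictly decreasing (slopes −4 and −4), so each is injective on its own interval.
The left piece maps (−∞, 0) onto (−9, ∞); the right piece maps [0, ∞) onto (−∞, −9].
These images are disjoint, so no value is attained by both pieces. Hence φ is injective.
Because the two images are disjoint, no x < 0 has φ(x) = φ(0), so we compute φ⁻¹(−5): −5 lies in (−9, ∞), so solve −4x − 9 = −5: x = (−5 + 9)/(−4) = −1.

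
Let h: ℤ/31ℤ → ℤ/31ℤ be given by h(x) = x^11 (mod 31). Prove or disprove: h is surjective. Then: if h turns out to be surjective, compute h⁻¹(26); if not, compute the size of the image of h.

6

Since 31 is prime, the nonzero elements of ℤ/31ℤ form a cyclic group of order 30.
As gcd(11, 30) = 1, raising to the 11th power is a bijection on this group: if u^11 ≡ v^11 then (uv^{−1})^11 = 1, and the only element of order dividing gcd(11, 30) = 1 is 1, so u = v.
With h(0) = 0 this makes h injective on all of ℤ/31ℤ, hence bijective (finite equal-size domain and codomain). In particular h is surjective.
Since h is surjective, we find the preimage of 26. The inverse of x ↦ x^11 on (ℤ/31ℤ)^× is x ↦ x^11, because 11·11 = 121 = 4·30 + 1 ≡ 1 (mod 30) and x^{30} = 1 for x ≠ 0 (Fermat). So h⁻¹(26) = 26^11 mod 31.
Repeated squaring mod 31: 26^1 ≡ 26, 26^2 ≡ 26² = 676 ≡ 25, 26^4 ≡ 25² = 625 ≡ 5, 26^8 ≡ 5² = 25. Since 11 = 8 + 2 + 1, 26^11 ≡ 25·25·26: 25·25 = 625 ≡ 5, then 5·26 = 130 ≡ 6. So 26^11 ≡ 6 (mod 31).
Hence h⁻¹(26) = 6.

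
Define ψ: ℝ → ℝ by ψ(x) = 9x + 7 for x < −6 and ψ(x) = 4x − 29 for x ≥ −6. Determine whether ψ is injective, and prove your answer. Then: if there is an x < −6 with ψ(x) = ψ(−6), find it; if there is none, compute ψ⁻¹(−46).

Both pieces are strictly increasing (slopes 9 and 4), so each is injective on its own interval.
The left piece maps (−∞, −6) onto (−∞, −47); the right piece maps [−6, ∞) onto [−53, ∞).
These images overlap. In particular ψ(−6) = −53 (right piece), and solving 9x + 7 = −53 on the left piece gives x = −20/3 < −6.
So ψ(−20/3) = ψ(−6) with −20/3 ≠ −6, and ψ is not injective. This x = −20/3 is the requested value below −6.

-20/3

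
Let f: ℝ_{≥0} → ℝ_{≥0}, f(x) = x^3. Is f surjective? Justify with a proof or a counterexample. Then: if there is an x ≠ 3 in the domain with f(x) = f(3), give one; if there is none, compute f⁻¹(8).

2

For any y ∈ ℝ_{≥0}, x = y^{1/3} ∈ ℝ_{≥0} gives f(x) = y, so f is surjective.
Since x ↦ x^3 is strictly increasing on ℝ_{≥0}, it is injective there, so no x ≠ 3 in the domain has f(x) = f(3). We therefore compute f⁻¹(8) = 8^{1/3} = 2 (indeed 2^3 = 8).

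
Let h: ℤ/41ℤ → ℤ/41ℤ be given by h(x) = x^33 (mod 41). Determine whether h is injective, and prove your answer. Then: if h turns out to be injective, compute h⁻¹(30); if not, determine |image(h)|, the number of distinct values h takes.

13

Since 41 is prime, the nonzero elements of ℤ/41ℤ form a cyclic group of order 40.
As gcd(33, 40) = 1, raising to the 33rd power is a bijection on this group: if x_1^33 ≡ x_2^33 then (x_1x_2^{−1})^33 = 1, and the only element of order dividing gcd(33, 40) = 1 is 1, so x_1 = x_2.
With h(0) = 0 this makes h injective on all of ℤ/41ℤ, hence bijective (finite equal-size domain and codomain). In particular h is injective.
Since h is injective, we find the preimage of 30. The inverse of x ↦ x^33 on (ℤ/41ℤ)^× is x ↦ x^17, because 33·17 = 561 = 14·40 + 1 ≡ 1 (mod 40) and x^{40} = 1 for x ≠ 0 (Fermat). So h⁻¹(30) = 30^17 mod 41.
Repeated squaring mod 41: 30^1 ≡ 30, 30^2 ≡ 30² = 900 ≡ 39, 30^4 ≡ 39² = 1521 ≡ 4, 30^8 ≡ 4² = 16, 30^16 ≡ 16² = 256 ≡ 10. Since 17 = 16 + 1, 30^17 ≡ 10·30: 10·30 = 300 ≡ 13. So 30^17 ≡ 13 (mod 41).
Hence h⁻¹(30) = 13.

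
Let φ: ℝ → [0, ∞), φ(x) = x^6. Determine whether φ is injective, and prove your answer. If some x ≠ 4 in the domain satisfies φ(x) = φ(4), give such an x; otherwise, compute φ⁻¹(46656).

φ(4) = 4096 = (−4)^6 = φ(−4) (since 6 is even), with 4 ≠ −4. So φ is not injective.
For the follow-up, such an x exists: taking x = −4 ∈ ℝ gives φ(−4) = 4096 = φ(4) with −4 ≠ 4.

-4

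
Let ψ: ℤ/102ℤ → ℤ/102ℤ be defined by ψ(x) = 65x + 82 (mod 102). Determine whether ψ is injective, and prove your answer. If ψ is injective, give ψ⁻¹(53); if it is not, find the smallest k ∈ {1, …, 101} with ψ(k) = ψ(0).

89

Recall: injectivity means: for all a, b in the domain, ψ(a) = ψ(b) implies a = b.
If ψ(a) = ψ(b), then 65a ≡ 65b (mod 102). Because gcd(65, 102) = 1, we may cancel 65 to get a ≡ b (mod 102).
Hence ψ is injective.
We now compute 65⁻¹ mod 102 explicitly. Euclid's algorithm: 102 = 1·65 + 37, 65 = 1·37 + 28, 37 = 1·28 + 9, 28 = 3·9 + 1; back-substituting gives 1 = 11·65 − 7·102, so 65⁻¹ ≡ 11 (mod 102).
Since ψ is injective, we compute ψ⁻¹(53): solve 65x + 82 ≡ 53 (mod 102), i.e. 65x ≡ 73 (mod 102).
Multiplying by 65⁻¹ = 11 gives x ≡ 11·73 = 803 = 7·102 + 89 ≡ 89 (mod 102).
Check: ψ(89) = 65·89 + 82 = 5867 = 57·102 + 53 ≡ 53 (mod 102).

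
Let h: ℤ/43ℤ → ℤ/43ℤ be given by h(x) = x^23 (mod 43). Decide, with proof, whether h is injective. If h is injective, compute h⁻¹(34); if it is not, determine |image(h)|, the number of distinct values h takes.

3

Since 43 is prime, the nonzero elements of ℤ/43ℤ form a cyclic group of order 42.
As gcd(23, 42) = 1, raising to the 23rd power is a bijection on this group: if s^23 ≡ t^23 then (st^{−1})^23 = 1, and the only element of order dividing gcd(23, 42) = 1 is 1, so s = t.
With h(0) = 0 this makes h injective on all of ℤ/43ℤ, hence bijective (finite equal-size domain and codomain). In particular h is injective.
Since h is injective, we find the preimage of 34. The inverse of x ↦ x^23 on (ℤ/43ℤ)^× is x ↦ x^11, because 23·11 = 253 = 6·42 + 1 ≡ 1 (mod 42) and x^{42} = 1 for x ≠ 0 (Fermat). So h⁻¹(34) = 34^11 mod 43.
Repeated squaring mod 43: 34^1 ≡ 34, 34^2 ≡ 34² = 1156 ≡ 38, 34^4 ≡ 38² = 1444 ≡ 25, 34^8 ≡ 25² = 625 ≡ 23. Since 11 = 8 + 2 + 1, 34^11 ≡ 23·38·34: 23·38 = 874 ≡ 14, then 14·34 = 476 ≡ 3. So 34^11 ≡ 3 (mod 43).
Hence h⁻¹(34) = 3.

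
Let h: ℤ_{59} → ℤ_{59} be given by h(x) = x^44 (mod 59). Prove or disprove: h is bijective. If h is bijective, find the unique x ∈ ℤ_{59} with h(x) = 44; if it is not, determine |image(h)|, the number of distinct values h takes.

h(29): Repeated squaring mod 59: 29^1 ≡ 29, 29^2 ≡ 29² = 841 ≡ 15, 29^4 ≡ 15² = 225 ≡ 48, 29^8 ≡ 48² = 2304 ≡ 3, 29^16 ≡ 3² = 9, 29^32 ≡ 9² = 81 ≡ 22. Since 44 = 32 + 8 + 4, 29^44 ≡ 22·3·48: 22·3 = 66 ≡ 7, then 7·48 = 336 ≡ 41. So 29^44 ≡ 41 (mod 59).
h(30): Repeated squaring mod 59: 30^1 ≡ 30, 30^2 ≡ 30² = 900 ≡ 15, 30^4 ≡ 15² = 225 ≡ 48, 30^8 ≡ 48² = 2304 ≡ 3, 30^16 ≡ 3² = 9, 30^32 ≡ 9² = 81 ≡ 22. Since 44 = 32 + 8 + 4, 30^44 ≡ 22·3·48: 22·3 = 66 ≡ 7, then 7·48 = 336 ≡ 41. So 30^44 ≡ 41 (mod 59).
So h(29) = h(30) = 41 while 29 ≠ 30, so h is not injective, hence not bijective.
Since h is not bijective, we determine |image(h)|. Computing x^44 mod 59 for each x (by repeated squaring, reducing mod 59 at every step), the values h(0), h(1), …, h(58) are: 0, 1, 36, 48, 57, 51, 17, 19, 46, 3, 7, 15, 22, 20, 35, 29, 4, 28, 49, 45, 16, 27, 9, 53, 25, 5, 12, 26, 21, 41, 41, 21, 26, 12, 5, 25, 53, 9, 27, 16, 45, 49, 28, 4, 29, 35, 20, 22, 15, 7, 3, 46, 19, 17, 51, 57, 48, 36, 1.
The distinct values are {0, 1, 3, 4, 5, 7, 9, 12, 15, 16, 17, 19, 20, 21, 22, 25, 26, 27, 28, 29, 35, 36, 41, 45, 46, 48, 49, 51, 53, 57}; there are 30 of them.

30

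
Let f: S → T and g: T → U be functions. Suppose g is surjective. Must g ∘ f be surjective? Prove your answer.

not surjective

No. Take S = {0}, T = U = {0, 1, 2}, f(0) = 0, and g = identity (surjective).
Then (g ∘ f)(0) = 0, and 2 ∈ U has no preimage under g ∘ f, so g ∘ f is not surjective.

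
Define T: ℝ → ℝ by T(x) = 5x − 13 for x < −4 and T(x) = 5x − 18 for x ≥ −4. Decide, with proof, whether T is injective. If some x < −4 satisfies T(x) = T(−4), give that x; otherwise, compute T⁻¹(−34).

Both pieces are strictly increasing (slopes 5 and 5), so each is injective on its own interval.
The left piece maps (−∞, −4) onto (−∞, −33); the right piece maps [−4, ∞) onto [−38, ∞).
These images overlap. In particular T(−4) = −38 (right piece), and solving 5x − 13 = −38 on the left piece gives x = −5 < −4.
So T(−5) = T(−4) with −5 ≠ −4, and T is not injective. This x = −5 is the requested value below −4.

-5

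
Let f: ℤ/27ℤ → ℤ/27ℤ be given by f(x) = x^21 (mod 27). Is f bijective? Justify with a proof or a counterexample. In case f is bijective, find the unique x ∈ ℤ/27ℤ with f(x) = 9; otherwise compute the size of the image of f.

f(0) = 0^21 = 0.
f(3): Repeated squaring mod 27: 3^1 ≡ 3, 3^2 ≡ 3² = 9, 3^4 ≡ 9² = 81 ≡ 0, 3^8 ≡ 0² = 0, 3^16 ≡ 0² = 0. Since 21 = 16 + 4 + 1, 3^21 ≡ 0·0·3: 0·0 = 0, then 0·3 = 0. So 3^21 ≡ 0 (mod 27).
So f(0) = f(3) = 0 while 0 ≠ 3, hence f is not injective, hence not bijective.
Since f is not bijective, we determine |image(f)|. Computing x^21 mod 27 for each x (by repeated squaring, reducing mod 27 at every step), the values f(0), f(1), …, f(26) are: 0, 1, 8, 0, 10, 17, 0, 19, 26, 0, 1, 8, 0, 10, 17, 0, 19, 26, 0, 1, 8, 0, 10, 17, 0, 19, 26.
The distinct values are {0, 1, 8, 10, 17, 19, 26}; there are 7 of them.

7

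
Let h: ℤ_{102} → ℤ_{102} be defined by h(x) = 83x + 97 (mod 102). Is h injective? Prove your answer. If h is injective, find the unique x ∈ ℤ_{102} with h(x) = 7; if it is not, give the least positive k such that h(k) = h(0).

Recall that injectivity means: for all x_1, x_2 in the domain, h(x_1) = h(x_2) implies x_1 = x_2.
Suppose h(x_1) = h(x_2) in ℤ_{102}. Then 83x_1 + 97 ≡ 83x_2 + 97 (mod 102), thus 83(x_1 − x_2) ≡ 0 (mod 102).
Since gcd(83, 102) = 1, 83 is invertible modulo 102, thus x_1 − x_2 ≡ 0 (mod 102), i.e. x_1 = x_2.
Thus h is injective.
We now compute 83⁻¹ mod 102 explicitly. Euclid's algorithm: 102 = 1·83 + 19, 83 = 4·19 + 7, 19 = 2·7 + 5, 7 = 1·5 + 2, 5 = 2·2 + 1; back-substituting gives 1 = 59·83 − 48·102, so 83⁻¹ ≡ 59 (mod 102).
Since h is injective, we find h⁻¹(7): we need 83x ≡ 7 − 97 ≡ 12 (mod 102). Using 83⁻¹ = 59: x ≡ 59·12 = 708 = 6·102 + 96, so x = 96.
Check: h(96) = 83·96 + 97 = 8065 = 79·102 + 7 ≡ 7 (mod 102).

96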